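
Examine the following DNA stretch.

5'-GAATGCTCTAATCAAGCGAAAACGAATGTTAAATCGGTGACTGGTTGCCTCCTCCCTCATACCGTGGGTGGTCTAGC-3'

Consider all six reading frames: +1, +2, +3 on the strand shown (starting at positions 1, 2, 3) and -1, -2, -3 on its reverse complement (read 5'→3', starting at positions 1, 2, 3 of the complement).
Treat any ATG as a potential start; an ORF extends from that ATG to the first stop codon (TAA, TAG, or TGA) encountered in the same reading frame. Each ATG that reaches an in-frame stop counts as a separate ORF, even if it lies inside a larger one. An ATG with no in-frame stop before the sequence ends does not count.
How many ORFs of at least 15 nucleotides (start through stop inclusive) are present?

Reverse complement (5'→3'): GCTAGACCACCCACGGTATGAGGGAGGAGGCAACCAGTCACCGATTTAACATTCGTTTTCGCTTGATTAGAGCATTC
Frame +1: GAA TGC TCT AAT CAA GCG AAA ACG AAT GTT AAA TCG GTG ACT GGT TGC CTC CTC CCT CAT ACC GTG GGT GGT CTA — no ATG→stop ORF.
Frame +2: AAT GCT CTA ATC AAG CGA AAA CGA ATG TTA AAT CGG TGA CTG GTT GCC TCC TCC CTC ATA CCG TGG GTG GTC TAG — ATG at 26, stop TGA at 38 → 15 nt.
Frame +3: ATG CTC TAA TCA AGC GAA AAC GAA TGT TAA ATC GGT GAC TGG TTG CCT CCT CCC TCA TAC CGT GGG TGG TCT AGC — ATG at 3, stop TAA at 9 → 9 nt.
Frame -1: GCT AGA CCA CCC ACG GTA TGA GGG AGG AGG CAA CCA GTC ACC GAT TTA ACA TTC GTT TTC GCT TGA TTA GAG CAT — no ATG→stop ORF.
Frame -2: CTA GAC CAC CCA CGG TAT GAG GGA GGA GGC AAC CAG TCA CCG ATT TAA CAT TCG TTT TCG CTT GAT TAG AGC ATT — no ATG→stop ORF.
Frame -3: TAG ACC ACC CAC GGT ATG AGG GAG GAG GCA ACC AGT CAC CGA TTT AAC ATT CGT TTT CGC TTG ATT AGA GCA TTC — no ATG→stop ORF.
ORFs ≥ 15 nucleotides: frame +2 26–40 (15 nucleotides). Count = 1.

1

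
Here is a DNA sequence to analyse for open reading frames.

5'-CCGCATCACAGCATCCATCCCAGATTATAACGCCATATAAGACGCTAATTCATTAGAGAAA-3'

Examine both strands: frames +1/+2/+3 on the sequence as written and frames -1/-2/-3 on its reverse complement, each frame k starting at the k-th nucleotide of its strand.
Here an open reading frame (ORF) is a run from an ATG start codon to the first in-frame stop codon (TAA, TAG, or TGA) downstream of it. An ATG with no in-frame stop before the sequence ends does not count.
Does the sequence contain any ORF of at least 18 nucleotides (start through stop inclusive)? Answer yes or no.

no

Reverse complement (5'→3'): TTTCTCTAATGAATTAGCGTCTTATATGGCGTTATAATCTGGGATGGATGCTGTGATGCGG
Frame +1: CCG CAT CAC AGC ATC CAT CCC AGA TTA TAA CGC CAT ATA AGA CGC TAA TTC ATT AGA GAA — no ATG→stop ORF.
Frame +2: CGC ATC ACA GCA TCC ATC CCA GAT TAT AAC GCC ATA TAA GAC GCT AAT TCA TTA GAG AAA — no ATG→stop ORF.
Frame +3: GCA TCA CAG CAT CCA TCC CAG ATT ATA ACG CCA TAT AAG ACG CTA ATT CAT TAG AGA — no ATG→stop ORF.
Frame -1: TTT CTC TAA TGA ATT AGC GTC TTA TAT GGC GTT ATA ATC TGG GAT GGA TGC TGT GAT GCG — no ATG→stop ORF.
Frame -2: TTC TCT AAT GAA TTA GCG TCT TAT ATG GCG TTA TAA TCT GGG ATG GAT GCT GTG ATG CGG — ATG at 26, stop TAA at 35 → 12 nt.
Frame -3: TCT CTA ATG AAT TAG CGT CTT ATA TGG CGT TAT AAT CTG GGA TGG ATG CTG TGA TGC — ATG at 9, stop TAG at 15 → 9 nt; ATG at 48, stop TGA at 54 → 9 nt.
Largest ORF found is 12 nucleotides < 18, so no.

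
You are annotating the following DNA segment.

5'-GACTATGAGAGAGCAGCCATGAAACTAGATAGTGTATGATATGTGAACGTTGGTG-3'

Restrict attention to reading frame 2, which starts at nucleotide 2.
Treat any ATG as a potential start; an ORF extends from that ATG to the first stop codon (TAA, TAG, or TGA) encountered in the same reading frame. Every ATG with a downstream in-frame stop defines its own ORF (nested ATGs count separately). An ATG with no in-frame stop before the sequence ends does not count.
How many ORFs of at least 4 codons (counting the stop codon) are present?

1

Frame 2: ACT ATG AGA GAG CAG CCA TGA AAC TAG ATA GTG TAT GAT ATG TGA ACG TTG GTG — ATG at 5, stop TGA at 20 → 18 nt; ATG at 41, stop TGA at 44 → 6 nt.
ORFs ≥ 4 codons: frame 2 5–22 (6 codons). Count = 1.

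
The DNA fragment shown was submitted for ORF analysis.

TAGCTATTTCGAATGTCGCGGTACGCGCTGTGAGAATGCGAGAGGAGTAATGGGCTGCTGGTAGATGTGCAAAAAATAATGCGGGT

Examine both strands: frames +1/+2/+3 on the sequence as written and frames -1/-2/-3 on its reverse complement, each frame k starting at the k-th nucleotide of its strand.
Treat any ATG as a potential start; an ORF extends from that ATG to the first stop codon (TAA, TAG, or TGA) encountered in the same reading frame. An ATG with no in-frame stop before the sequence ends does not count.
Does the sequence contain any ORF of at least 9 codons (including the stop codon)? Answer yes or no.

no

Reverse complement (5'→3'): ACCCGCATTATTTTTTGCACATCTACCAGCAGCCCATTACTCCTCTCGCATTCTCACAGCGCGTACCGCGACATTCGAAATAGCTA
Frame +1: TAG CTA TTT CGA ATG TCG CGG TAC GCG CTG TGA GAA TGC GAG AGG AGT AAT GGG CTG CTG GTA GAT GTG CAA AAA ATA ATG CGG — ATG at 13, stop TGA at 31 → 21 nt.
Frame +2: AGC TAT TTC GAA TGT CGC GGT ACG CGC TGT GAG AAT GCG AGA GGA GTA ATG GGC TGC TGG TAG ATG TGC AAA AAA TAA TGC GGG — ATG at 50, stop TAG at 62 → 15 nt; ATG at 65, stop TAA at 77 → 15 nt.
Frame +3: GCT ATT TCG AAT GTC GCG GTA CGC GCT GTG AGA ATG CGA GAG GAG TAA TGG GCT GCT GGT AGA TGT GCA AAA AAT AAT GCG GGT — ATG at 36, stop TAA at 48 → 15 nt.
Frame -1: ACC CGC ATT ATT TTT TGC ACA TCT ACC AGC AGC CCA TTA CTC CTC TCG CAT TCT CAC AGC GCG TAC CGC GAC ATT CGA AAT AGC — no ATG→stop ORF.
Frame -2: CCC GCA TTA TTT TTT GCA CAT CTA CCA GCA GCC CAT TAC TCC TCT CGC ATT CTC ACA GCG CGT ACC GCG ACA TTC GAA ATA GCT — no ATG→stop ORF.
Frame -3: CCG CAT TAT TTT TTG CAC ATC TAC CAG CAG CCC ATT ACT CCT CTC GCA TTC TCA CAG CGC GTA CCG CGA CAT TCG AAA TAG CTA — no ATG→stop ORF.
Largest ORF found is 7 codons < 9, so no.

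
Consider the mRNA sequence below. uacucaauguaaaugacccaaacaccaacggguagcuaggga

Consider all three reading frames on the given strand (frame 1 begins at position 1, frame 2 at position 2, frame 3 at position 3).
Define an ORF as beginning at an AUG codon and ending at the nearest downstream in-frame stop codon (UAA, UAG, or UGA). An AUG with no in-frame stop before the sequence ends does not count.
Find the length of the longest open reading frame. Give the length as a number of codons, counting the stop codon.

Frame 1: UAC UCA AUG UAA AUG ACC CAA ACA CCA ACG GGU AGC UAG GGA — AUG at 7, stop UAA at 10 → 6 nt; AUG at 13, stop UAG at 37 → 27 nt.
Frame 2: ACU CAA UGU AAA UGA CCC AAA CAC CAA CGG GUA GCU AGG — no AUG→stop ORF.
Frame 3: CUC AAU GUA AAU GAC CCA AAC ACC AAC GGG UAG CUA GGG — no AUG→stop ORF.
Longest: frame 1, positions 13–39, 27 nt = 9 codons = 8 aa. → 9 codons.

9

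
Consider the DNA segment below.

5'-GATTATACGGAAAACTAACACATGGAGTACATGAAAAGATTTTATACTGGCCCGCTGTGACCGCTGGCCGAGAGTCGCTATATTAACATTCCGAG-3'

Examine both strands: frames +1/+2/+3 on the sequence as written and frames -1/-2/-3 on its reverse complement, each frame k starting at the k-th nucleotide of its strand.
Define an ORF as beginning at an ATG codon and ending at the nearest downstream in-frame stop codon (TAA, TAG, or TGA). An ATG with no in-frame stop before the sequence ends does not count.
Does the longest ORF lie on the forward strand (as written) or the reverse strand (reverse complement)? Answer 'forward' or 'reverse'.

Reverse complement (5'→3'): CTCGGAATGTTAATATAGCGACTCTCGGCCAGCGGTCACAGCGGGCCAGTATAAAATCTTTTCATGTACTCCATGTGTTAGTTTTCCGTATAATC
Frame +1: GAT TAT ACG GAA AAC TAA CAC ATG GAG TAC ATG AAA AGA TTT TAT ACT GGC CCG CTG TGA CCG CTG GCC GAG AGT CGC TAT ATT AAC ATT CCG — ATG at 22, stop TGA at 58 → 39 nt; ATG at 31, stop TGA at 58 → 30 nt.
Frame +2: ATT ATA CGG AAA ACT AAC ACA TGG AGT ACA TGA AAA GAT TTT ATA CTG GCC CGC TGT GAC CGC TGG CCG AGA GTC GCT ATA TTA ACA TTC CGA — no ATG→stop ORF.
Frame +3: TTA TAC GGA AAA CTA ACA CAT GGA GTA CAT GAA AAG ATT TTA TAC TGG CCC GCT GTG ACC GCT GGC CGA GAG TCG CTA TAT TAA CAT TCC GAG — no ATG→stop ORF.
Frame -1: CTC GGA ATG TTA ATA TAG CGA CTC TCG GCC AGC GGT CAC AGC GGG CCA GTA TAA AAT CTT TTC ATG TAC TCC ATG TGT TAG TTT TCC GTA TAA — ATG at 7, stop TAG at 16 → 12 nt; ATG at 64, stop TAG at 79 → 18 nt; ATG at 73, stop TAG at 79 → 9 nt.
Frame -2: TCG GAA TGT TAA TAT AGC GAC TCT CGG CCA GCG GTC ACA GCG GGC CAG TAT AAA ATC TTT TCA TGT ACT CCA TGT GTT AGT TTT CCG TAT AAT — no ATG→stop ORF.
Frame -3: CGG AAT GTT AAT ATA GCG ACT CTC GGC CAG CGG TCA CAG CGG GCC AGT ATA AAA TCT TTT CAT GTA CTC CAT GTG TTA GTT TTC CGT ATA ATC — no ATG→stop ORF.
Forward-strand max 39 nt; reverse-strand max 18 nt. The forward strand has the longer ORF.

forward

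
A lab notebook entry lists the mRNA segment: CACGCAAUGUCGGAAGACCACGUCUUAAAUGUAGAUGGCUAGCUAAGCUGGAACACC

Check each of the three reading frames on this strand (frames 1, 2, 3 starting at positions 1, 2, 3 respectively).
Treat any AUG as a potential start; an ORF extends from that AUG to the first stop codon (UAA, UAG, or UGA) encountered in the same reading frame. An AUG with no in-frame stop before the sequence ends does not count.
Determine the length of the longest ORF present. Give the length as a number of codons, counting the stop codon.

12

Frame 1: CAC GCA AUG UCG GAA GAC CAC GUC UUA AAU GUA GAU GGC UAG CUA AGC UGG AAC ACC — AUG at 7, stop UAG at 40 → 36 nt.
Frame 2: ACG CAA UGU CGG AAG ACC ACG UCU UAA AUG UAG AUG GCU AGC UAA GCU GGA ACA — AUG at 29, stop UAG at 32 → 6 nt; AUG at 35, stop UAA at 44 → 12 nt.
Frame 3: CGC AAU GUC GGA AGA CCA CGU CUU AAA UGU AGA UGG CUA GCU AAG CUG GAA CAC — no AUG→stop ORF.
Longest: frame 1, positions 7–42, 36 nt = 12 codons = 11 aa. → 12 codons.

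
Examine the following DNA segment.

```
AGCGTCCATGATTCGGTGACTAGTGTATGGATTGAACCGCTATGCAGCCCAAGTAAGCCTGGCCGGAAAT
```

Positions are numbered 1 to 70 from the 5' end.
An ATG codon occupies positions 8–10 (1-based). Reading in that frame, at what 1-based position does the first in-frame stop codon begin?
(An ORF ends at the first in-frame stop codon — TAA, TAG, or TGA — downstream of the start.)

Codons from position 8: ATG (8–10), ATT (11–13), CGG (14–16), TGA (17–19).
TGA is a stop codon; it begins at position 17.

17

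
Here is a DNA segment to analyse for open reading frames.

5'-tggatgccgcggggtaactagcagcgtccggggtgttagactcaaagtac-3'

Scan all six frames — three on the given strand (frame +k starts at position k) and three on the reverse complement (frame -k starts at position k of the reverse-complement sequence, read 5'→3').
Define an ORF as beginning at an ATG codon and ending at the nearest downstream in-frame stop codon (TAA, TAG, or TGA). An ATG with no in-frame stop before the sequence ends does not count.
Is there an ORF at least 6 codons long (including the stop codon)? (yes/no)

yes

Reverse complement (5'→3'): GTACTTTGAGTCTAACACCCCGGACGCTGCTAGTTACCCCGCGGCATCCA
Frame +1: TGG ATG CCG CGG GGT AAC TAG CAG CGT CCG GGG TGT TAG ACT CAA AGT — ATG at 4, stop TAG at 19 → 18 nt.
Frame +2: GGA TGC CGC GGG GTA ACT AGC AGC GTC CGG GGT GTT AGA CTC AAA GTA — no ATG→stop ORF.
Frame +3: GAT GCC GCG GGG TAA CTA GCA GCG TCC GGG GTG TTA GAC TCA AAG TAC — no ATG→stop ORF.
Frame -1: GTA CTT TGA GTC TAA CAC CCC GGA CGC TGC TAG TTA CCC CGC GGC ATC — no ATG→stop ORF.
Frame -2: TAC TTT GAG TCT AAC ACC CCG GAC GCT GCT AGT TAC CCC GCG GCA TCC — no ATG→stop ORF.
Frame -3: ACT TTG AGT CTA ACA CCC CGG ACG CTG CTA GTT ACC CCG CGG CAT CCA — no ATG→stop ORF.
Frame +1 has an ORF of 6 codons (positions 4–21) ≥ 6, so yes.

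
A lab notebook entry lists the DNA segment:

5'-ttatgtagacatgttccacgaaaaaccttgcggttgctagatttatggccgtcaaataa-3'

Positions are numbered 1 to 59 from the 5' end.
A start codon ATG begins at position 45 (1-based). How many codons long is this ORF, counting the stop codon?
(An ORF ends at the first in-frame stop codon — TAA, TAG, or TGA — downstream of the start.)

Codons from position 45: ATG (45–47), GCC (48–50), GTC (51–53), AAA (54–56), TAA (57–59).
TAA is the first in-frame stop; that's 5 codons including the stop.

5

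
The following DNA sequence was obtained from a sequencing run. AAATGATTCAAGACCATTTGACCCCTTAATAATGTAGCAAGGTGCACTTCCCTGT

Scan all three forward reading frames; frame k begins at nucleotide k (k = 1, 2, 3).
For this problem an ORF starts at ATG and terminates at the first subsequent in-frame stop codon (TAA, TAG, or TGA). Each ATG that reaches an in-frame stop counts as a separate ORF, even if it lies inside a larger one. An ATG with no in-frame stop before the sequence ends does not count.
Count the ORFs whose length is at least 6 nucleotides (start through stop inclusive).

2

Frame 1: AAA TGA TTC AAG ACC ATT TGA CCC CTT AAT AAT GTA GCA AGG TGC ACT TCC CTG — no ATG→stop ORF.
Frame 2: AAT GAT TCA AGA CCA TTT GAC CCC TTA ATA ATG TAG CAA GGT GCA CTT CCC TGT — ATG at 32, stop TAG at 35 → 6 nt.
Frame 3: ATG ATT CAA GAC CAT TTG ACC CCT TAA TAA TGT AGC AAG GTG CAC TTC CCT — ATG at 3, stop TAA at 27 → 27 nt.
ORFs ≥ 6 nucleotides: frame 2 32–37 (6 nucleotides), frame 3 3–29 (27 nucleotides). Count = 2.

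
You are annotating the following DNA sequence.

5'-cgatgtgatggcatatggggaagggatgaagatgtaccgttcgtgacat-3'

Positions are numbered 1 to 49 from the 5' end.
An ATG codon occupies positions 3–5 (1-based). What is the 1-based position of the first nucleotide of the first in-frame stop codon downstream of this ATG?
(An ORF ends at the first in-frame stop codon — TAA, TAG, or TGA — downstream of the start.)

Codons from position 3: ATG (3–5), TGA (6–8).
TGA is a stop codon; it begins at position 6.

6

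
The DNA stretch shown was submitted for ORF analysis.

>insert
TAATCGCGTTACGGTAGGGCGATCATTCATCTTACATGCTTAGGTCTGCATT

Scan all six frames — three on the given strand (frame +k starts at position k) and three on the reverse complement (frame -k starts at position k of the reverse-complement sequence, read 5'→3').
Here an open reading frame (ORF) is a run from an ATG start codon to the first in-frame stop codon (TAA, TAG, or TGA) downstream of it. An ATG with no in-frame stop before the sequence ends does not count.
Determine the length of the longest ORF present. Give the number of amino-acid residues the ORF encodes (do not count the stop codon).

Reverse complement (5'→3'): AATGCAGACCTAAGCATGTAAGATGAATGATCGCCCTACCGTAACGCGATTA
Frame +1: TAA TCG CGT TAC GGT AGG GCG ATC ATT CAT CTT ACA TGC TTA GGT CTG CAT — no ATG→stop ORF.
Frame +2: AAT CGC GTT ACG GTA GGG CGA TCA TTC ATC TTA CAT GCT TAG GTC TGC ATT — no ATG→stop ORF.
Frame +3: ATC GCG TTA CGG TAG GGC GAT CAT TCA TCT TAC ATG CTT AGG TCT GCA — no ATG→stop ORF.
Frame -1: AAT GCA GAC CTA AGC ATG TAA GAT GAA TGA TCG CCC TAC CGT AAC GCG ATT — ATG at 16, stop TAA at 19 → 6 nt.
Frame -2: ATG CAG ACC TAA GCA TGT AAG ATG AAT GAT CGC CCT ACC GTA ACG CGA TTA — ATG at 2, stop TAA at 11 → 12 nt.
Frame -3: TGC AGA CCT AAG CAT GTA AGA TGA ATG ATC GCC CTA CCG TAA CGC GAT — ATG at 27, stop TAA at 42 → 18 nt.
Longest: frame -3, positions 27–44, 18 nt = 6 codons = 5 aa. → 5 amino acids.

5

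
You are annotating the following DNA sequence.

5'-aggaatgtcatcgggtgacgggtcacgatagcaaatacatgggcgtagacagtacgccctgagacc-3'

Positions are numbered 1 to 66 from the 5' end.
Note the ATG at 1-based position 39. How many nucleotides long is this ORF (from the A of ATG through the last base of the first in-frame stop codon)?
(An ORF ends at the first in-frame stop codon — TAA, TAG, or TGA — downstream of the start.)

24

Codons from position 39: ATG (39–41), GGC (42–44), GTA (45–47), GAC (48–50), AGT (51–53), ACG (54–56), CCC (57–59), TGA (60–62).
TGA is the first in-frame stop; ORF spans 39–62, 24 nucleotides.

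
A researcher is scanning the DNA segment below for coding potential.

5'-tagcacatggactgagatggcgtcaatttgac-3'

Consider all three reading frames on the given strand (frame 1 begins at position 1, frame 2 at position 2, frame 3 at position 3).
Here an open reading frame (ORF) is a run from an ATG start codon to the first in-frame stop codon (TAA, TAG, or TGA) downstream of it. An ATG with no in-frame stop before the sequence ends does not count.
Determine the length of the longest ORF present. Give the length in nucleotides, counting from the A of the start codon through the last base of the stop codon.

15

Frame 1: TAG CAC ATG GAC TGA GAT GGC GTC AAT TTG — ATG at 7, stop TGA at 13 → 9 nt.
Frame 2: AGC ACA TGG ACT GAG ATG GCG TCA ATT TGA — ATG at 17, stop TGA at 29 → 15 nt.
Frame 3: GCA CAT GGA CTG AGA TGG CGT CAA TTT GAC — no ATG→stop ORF.
Longest: frame 2, positions 17–31, 15 nt = 5 codons = 4 aa. → 15 nucleotides.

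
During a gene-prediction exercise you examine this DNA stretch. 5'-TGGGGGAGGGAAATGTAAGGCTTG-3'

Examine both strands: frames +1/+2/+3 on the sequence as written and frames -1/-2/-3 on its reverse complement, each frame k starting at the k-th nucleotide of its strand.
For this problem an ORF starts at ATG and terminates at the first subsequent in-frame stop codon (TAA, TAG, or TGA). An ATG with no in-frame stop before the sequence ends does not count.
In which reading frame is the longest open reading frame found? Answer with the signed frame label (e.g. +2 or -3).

Reverse complement (5'→3'): CAAGCCTTACATTTCCCTCCCCCA
Frame +1: TGG GGG AGG GAA ATG TAA GGC TTG — ATG at 13, stop TAA at 16 → 6 nt.
Frame +2: GGG GGA GGG AAA TGT AAG GCT — no ATG→stop ORF.
Frame +3: GGG GAG GGA AAT GTA AGG CTT — no ATG→stop ORF.
Frame -1: CAA GCC TTA CAT TTC CCT CCC CCA — no ATG→stop ORF.
Frame -2: AAG CCT TAC ATT TCC CTC CCC — no ATG→stop ORF.
Frame -3: AGC CTT ACA TTT CCC TCC CCC — no ATG→stop ORF.
Longest ORF is 6 nt in frame +1 (positions 13–18).

+1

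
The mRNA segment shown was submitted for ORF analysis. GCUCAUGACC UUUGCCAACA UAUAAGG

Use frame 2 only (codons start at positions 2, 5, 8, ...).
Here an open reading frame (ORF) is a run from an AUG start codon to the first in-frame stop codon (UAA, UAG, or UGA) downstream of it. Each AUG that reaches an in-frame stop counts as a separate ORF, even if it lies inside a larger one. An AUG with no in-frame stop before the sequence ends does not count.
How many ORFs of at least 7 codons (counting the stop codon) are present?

Frame 2: CUC AUG ACC UUU GCC AAC AUA UAA — AUG at 5, stop UAA at 23 → 21 nt.
ORFs ≥ 7 codons: frame 2 5–25 (7 codons). Count = 1.

1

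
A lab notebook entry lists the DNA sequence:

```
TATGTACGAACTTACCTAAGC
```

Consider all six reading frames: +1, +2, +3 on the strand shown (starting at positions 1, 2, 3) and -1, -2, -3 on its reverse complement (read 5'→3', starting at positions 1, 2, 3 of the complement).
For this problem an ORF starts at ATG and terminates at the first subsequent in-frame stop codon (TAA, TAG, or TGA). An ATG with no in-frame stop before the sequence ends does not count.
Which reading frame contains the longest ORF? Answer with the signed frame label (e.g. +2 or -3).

+2

Reverse complement (5'→3'): GCTTAGGTAAGTTCGTACATA
Frame +1: TAT GTA CGA ACT TAC CTA AGC — no ATG→stop ORF.
Frame +2: ATG TAC GAA CTT ACC TAA — ATG at 2, stop TAA at 17 → 18 nt.
Frame +3: TGT ACG AAC TTA CCT AAG — no ATG→stop ORF.
Frame -1: GCT TAG GTA AGT TCG TAC ATA — no ATG→stop ORF.
Frame -2: CTT AGG TAA GTT CGT ACA — no ATG→stop ORF.
Frame -3: TTA GGT AAG TTC GTA CAT — no ATG→stop ORF.
Longest ORF is 18 nt in frame +2 (positions 2–19).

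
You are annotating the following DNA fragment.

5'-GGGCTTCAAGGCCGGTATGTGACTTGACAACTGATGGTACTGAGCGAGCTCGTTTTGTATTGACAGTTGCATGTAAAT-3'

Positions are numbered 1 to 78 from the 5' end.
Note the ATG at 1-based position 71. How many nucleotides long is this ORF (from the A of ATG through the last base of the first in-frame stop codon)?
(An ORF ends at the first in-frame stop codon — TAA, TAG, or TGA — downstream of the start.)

6

Codons from position 71: ATG (71–73), TAA (74–76).
TAA is the first in-frame stop; ORF spans 71–76, 6 nucleotides.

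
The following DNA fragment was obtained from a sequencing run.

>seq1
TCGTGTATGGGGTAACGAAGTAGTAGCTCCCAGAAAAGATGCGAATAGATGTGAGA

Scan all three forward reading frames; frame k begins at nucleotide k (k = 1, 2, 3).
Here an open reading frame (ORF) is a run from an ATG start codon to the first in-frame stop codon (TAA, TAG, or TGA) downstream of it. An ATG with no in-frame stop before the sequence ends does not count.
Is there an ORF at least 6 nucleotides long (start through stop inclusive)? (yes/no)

yes

Frame 1: TCG TGT ATG GGG TAA CGA AGT AGT AGC TCC CAG AAA AGA TGC GAA TAG ATG TGA — ATG at 7, stop TAA at 13 → 9 nt; ATG at 49, stop TGA at 52 → 6 nt.
Frame 2: CGT GTA TGG GGT AAC GAA GTA GTA GCT CCC AGA AAA GAT GCG AAT AGA TGT GAG — no ATG→stop ORF.
Frame 3: GTG TAT GGG GTA ACG AAG TAG TAG CTC CCA GAA AAG ATG CGA ATA GAT GTG AGA — no ATG→stop ORF.
Frame 1 has an ORF of 9 nucleotides (positions 7–15) ≥ 6, so yes.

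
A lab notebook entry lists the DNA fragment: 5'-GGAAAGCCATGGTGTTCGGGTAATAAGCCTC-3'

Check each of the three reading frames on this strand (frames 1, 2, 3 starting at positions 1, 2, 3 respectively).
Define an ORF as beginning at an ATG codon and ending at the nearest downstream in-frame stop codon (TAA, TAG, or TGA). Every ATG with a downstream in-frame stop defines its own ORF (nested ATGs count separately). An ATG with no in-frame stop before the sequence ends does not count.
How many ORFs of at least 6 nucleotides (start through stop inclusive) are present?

1

Frame 1: GGA AAG CCA TGG TGT TCG GGT AAT AAG CCT — no ATG→stop ORF.
Frame 2: GAA AGC CAT GGT GTT CGG GTA ATA AGC CTC — no ATG→stop ORF.
Frame 3: AAA GCC ATG GTG TTC GGG TAA TAA GCC — ATG at 9, stop TAA at 21 → 15 nt.
ORFs ≥ 6 nucleotides: frame 3 9–23 (15 nucleotides). Count = 1.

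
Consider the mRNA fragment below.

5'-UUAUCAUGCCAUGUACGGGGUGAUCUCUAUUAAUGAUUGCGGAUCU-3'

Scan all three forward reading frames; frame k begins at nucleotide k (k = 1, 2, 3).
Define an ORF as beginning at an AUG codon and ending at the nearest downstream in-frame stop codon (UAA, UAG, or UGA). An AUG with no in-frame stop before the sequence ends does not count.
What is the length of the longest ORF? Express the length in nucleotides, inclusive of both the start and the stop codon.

Frame 1: UUA UCA UGC CAU GUA CGG GGU GAU CUC UAU UAA UGA UUG CGG AUC — no AUG→stop ORF.
Frame 2: UAU CAU GCC AUG UAC GGG GUG AUC UCU AUU AAU GAU UGC GGA UCU — no AUG→stop ORF.
Frame 3: AUC AUG CCA UGU ACG GGG UGA UCU CUA UUA AUG AUU GCG GAU — AUG at 6, stop UGA at 21 → 18 nt.
Longest: frame 3, positions 6–23, 18 nt = 6 codons = 5 aa. → 18 nucleotides.

18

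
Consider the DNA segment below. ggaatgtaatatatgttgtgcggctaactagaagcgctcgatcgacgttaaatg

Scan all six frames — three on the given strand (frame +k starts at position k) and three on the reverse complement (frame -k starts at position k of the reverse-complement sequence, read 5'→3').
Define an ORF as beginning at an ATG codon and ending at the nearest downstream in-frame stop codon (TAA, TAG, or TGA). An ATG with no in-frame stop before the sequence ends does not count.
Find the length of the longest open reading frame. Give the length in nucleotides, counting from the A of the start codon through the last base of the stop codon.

Reverse complement (5'→3'): CATTTAACGTCGATCGAGCGCTTCTAGTTAGCCGCACAACATATATTACATTCC
Frame +1: GGA ATG TAA TAT ATG TTG TGC GGC TAA CTA GAA GCG CTC GAT CGA CGT TAA ATG — ATG at 4, stop TAA at 7 → 6 nt; ATG at 13, stop TAA at 25 → 15 nt.
Frame +2: GAA TGT AAT ATA TGT TGT GCG GCT AAC TAG AAG CGC TCG ATC GAC GTT AAA — no ATG→stop ORF.
Frame +3: AAT GTA ATA TAT GTT GTG CGG CTA ACT AGA AGC GCT CGA TCG ACG TTA AAT — no ATG→stop ORF.
Frame -1: CAT TTA ACG TCG ATC GAG CGC TTC TAG TTA GCC GCA CAA CAT ATA TTA CAT TCC — no ATG→stop ORF.
Frame -2: ATT TAA CGT CGA TCG AGC GCT TCT AGT TAG CCG CAC AAC ATA TAT TAC ATT — no ATG→stop ORF.
Frame -3: TTT AAC GTC GAT CGA GCG CTT CTA GTT AGC CGC ACA ACA TAT ATT ACA TTC — no ATG→stop ORF.
Longest: frame +1, positions 13–27, 15 nt = 5 codons = 4 aa. → 15 nucleotides.

15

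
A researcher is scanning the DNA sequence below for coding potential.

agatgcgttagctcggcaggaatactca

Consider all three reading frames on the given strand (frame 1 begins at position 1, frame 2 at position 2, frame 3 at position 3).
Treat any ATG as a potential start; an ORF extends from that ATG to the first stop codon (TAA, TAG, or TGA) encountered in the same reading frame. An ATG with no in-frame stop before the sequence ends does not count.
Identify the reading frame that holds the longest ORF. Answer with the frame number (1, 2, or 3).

3

Frame 1: AGA TGC GTT AGC TCG GCA GGA ATA CTC — no ATG→stop ORF.
Frame 2: GAT GCG TTA GCT CGG CAG GAA TAC TCA — no ATG→stop ORF.
Frame 3: ATG CGT TAG CTC GGC AGG AAT ACT — ATG at 3, stop TAG at 9 → 9 nt.
Longest ORF is 9 nt in frame 3 (positions 3–11).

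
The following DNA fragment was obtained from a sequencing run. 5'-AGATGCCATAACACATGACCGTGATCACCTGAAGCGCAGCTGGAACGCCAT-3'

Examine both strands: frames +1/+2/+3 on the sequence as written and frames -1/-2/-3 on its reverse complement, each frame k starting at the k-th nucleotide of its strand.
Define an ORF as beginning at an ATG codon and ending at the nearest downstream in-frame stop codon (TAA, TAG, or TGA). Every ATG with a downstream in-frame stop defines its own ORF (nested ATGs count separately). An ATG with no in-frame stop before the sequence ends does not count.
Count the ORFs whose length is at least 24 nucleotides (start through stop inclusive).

Reverse complement (5'→3'): ATGGCGTTCCAGCTGCGCTTCAGGTGATCACGGTCATGTGTTATGGCATCT
Frame +1: AGA TGC CAT AAC ACA TGA CCG TGA TCA CCT GAA GCG CAG CTG GAA CGC CAT — no ATG→stop ORF.
Frame +2: GAT GCC ATA ACA CAT GAC CGT GAT CAC CTG AAG CGC AGC TGG AAC GCC — no ATG→stop ORF.
Frame +3: ATG CCA TAA CAC ATG ACC GTG ATC ACC TGA AGC GCA GCT GGA ACG CCA — ATG at 3, stop TAA at 9 → 9 nt; ATG at 15, stop TGA at 30 → 18 nt.
Frame -1: ATG GCG TTC CAG CTG CGC TTC AGG TGA TCA CGG TCA TGT GTT ATG GCA TCT — ATG at 1, stop TGA at 25 → 27 nt.
Frame -2: TGG CGT TCC AGC TGC GCT TCA GGT GAT CAC GGT CAT GTG TTA TGG CAT — no ATG→stop ORF.
Frame -3: GGC GTT CCA GCT GCG CTT CAG GTG ATC ACG GTC ATG TGT TAT GGC ATC — no ATG→stop ORF.
ORFs ≥ 24 nucleotides: frame -1 1–27 (27 nucleotides). Count = 1.

1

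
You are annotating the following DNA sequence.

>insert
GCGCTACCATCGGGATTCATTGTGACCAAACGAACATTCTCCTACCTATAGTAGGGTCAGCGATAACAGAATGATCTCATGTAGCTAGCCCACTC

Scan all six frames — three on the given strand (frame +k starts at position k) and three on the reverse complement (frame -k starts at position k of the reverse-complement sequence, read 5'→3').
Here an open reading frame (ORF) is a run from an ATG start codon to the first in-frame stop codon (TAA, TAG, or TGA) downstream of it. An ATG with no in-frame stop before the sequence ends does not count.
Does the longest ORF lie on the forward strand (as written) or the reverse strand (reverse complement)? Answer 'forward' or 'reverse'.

reverse

Reverse complement (5'→3'): GAGTGGGCTAGCTACATGAGATCATTCTGTTATCGCTGACCCTACTATAGGTAGGAGAATGTTCGTTTGGTCACAATGAATCCCGATGGTAGCGC
Frame +1: GCG CTA CCA TCG GGA TTC ATT GTG ACC AAA CGA ACA TTC TCC TAC CTA TAG TAG GGT CAG CGA TAA CAG AAT GAT CTC ATG TAG CTA GCC CAC — ATG at 79, stop TAG at 82 → 6 nt.
Frame +2: CGC TAC CAT CGG GAT TCA TTG TGA CCA AAC GAA CAT TCT CCT ACC TAT AGT AGG GTC AGC GAT AAC AGA ATG ATC TCA TGT AGC TAG CCC ACT — ATG at 71, stop TAG at 86 → 18 nt.
Frame +3: GCT ACC ATC GGG ATT CAT TGT GAC CAA ACG AAC ATT CTC CTA CCT ATA GTA GGG TCA GCG ATA ACA GAA TGA TCT CAT GTA GCT AGC CCA CTC — no ATG→stop ORF.
Frame -1: GAG TGG GCT AGC TAC ATG AGA TCA TTC TGT TAT CGC TGA CCC TAC TAT AGG TAG GAG AAT GTT CGT TTG GTC ACA ATG AAT CCC GAT GGT AGC — ATG at 16, stop TGA at 37 → 24 nt.
Frame -2: AGT GGG CTA GCT ACA TGA GAT CAT TCT GTT ATC GCT GAC CCT ACT ATA GGT AGG AGA ATG TTC GTT TGG TCA CAA TGA ATC CCG ATG GTA GCG — ATG at 59, stop TGA at 77 → 21 nt.
Frame -3: GTG GGC TAG CTA CAT GAG ATC ATT CTG TTA TCG CTG ACC CTA CTA TAG GTA GGA GAA TGT TCG TTT GGT CAC AAT GAA TCC CGA TGG TAG CGC — no ATG→stop ORF.
Forward-strand max 18 nt; reverse-strand max 24 nt. The reverse strand has the longer ORF.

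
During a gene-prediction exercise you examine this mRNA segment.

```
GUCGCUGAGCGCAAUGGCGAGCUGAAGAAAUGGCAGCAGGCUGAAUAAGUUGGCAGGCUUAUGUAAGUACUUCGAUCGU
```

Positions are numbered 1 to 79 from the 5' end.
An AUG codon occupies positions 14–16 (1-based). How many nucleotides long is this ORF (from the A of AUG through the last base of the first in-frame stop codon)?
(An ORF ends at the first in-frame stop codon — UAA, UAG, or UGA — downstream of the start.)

12

Codons from position 14: AUG (14–16), GCG (17–19), AGC (20–22), UGA (23–25).
UGA is the first in-frame stop; ORF spans 14–25, 12 nucleotides.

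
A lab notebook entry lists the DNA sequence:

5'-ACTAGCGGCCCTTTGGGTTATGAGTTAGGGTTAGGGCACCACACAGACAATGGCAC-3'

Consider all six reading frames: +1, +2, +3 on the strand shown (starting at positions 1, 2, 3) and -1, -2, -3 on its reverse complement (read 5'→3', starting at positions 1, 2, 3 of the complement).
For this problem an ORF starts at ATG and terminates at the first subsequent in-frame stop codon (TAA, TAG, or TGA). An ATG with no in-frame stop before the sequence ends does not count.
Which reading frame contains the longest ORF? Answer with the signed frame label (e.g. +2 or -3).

Reverse complement (5'→3'): GTGCCATTGTCTGTGTGGTGCCCTAACCCTAACTCATAACCCAAAGGGCCGCTAGT
Frame +1: ACT AGC GGC CCT TTG GGT TAT GAG TTA GGG TTA GGG CAC CAC ACA GAC AAT GGC — no ATG→stop ORF.
Frame +2: CTA GCG GCC CTT TGG GTT ATG AGT TAG GGT TAG GGC ACC ACA CAG ACA ATG GCA — ATG at 20, stop TAG at 26 → 9 nt.
Frame +3: TAG CGG CCC TTT GGG TTA TGA GTT AGG GTT AGG GCA CCA CAC AGA CAA TGG CAC — no ATG→stop ORF.
Frame -1: GTG CCA TTG TCT GTG TGG TGC CCT AAC CCT AAC TCA TAA CCC AAA GGG CCG CTA — no ATG→stop ORF.
Frame -2: TGC CAT TGT CTG TGT GGT GCC CTA ACC CTA ACT CAT AAC CCA AAG GGC CGC TAG — no ATG→stop ORF.
Frame -3: GCC ATT GTC TGT GTG GTG CCC TAA CCC TAA CTC ATA ACC CAA AGG GCC GCT AGT — no ATG→stop ORF.
Longest ORF is 9 nt in frame +2 (positions 20–28).

+2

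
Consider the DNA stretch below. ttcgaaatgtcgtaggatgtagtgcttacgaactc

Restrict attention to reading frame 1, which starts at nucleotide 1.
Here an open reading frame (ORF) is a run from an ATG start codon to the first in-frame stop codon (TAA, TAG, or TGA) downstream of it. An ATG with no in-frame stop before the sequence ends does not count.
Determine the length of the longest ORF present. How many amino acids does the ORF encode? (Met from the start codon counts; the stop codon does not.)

Frame 1: TTC GAA ATG TCG TAG GAT GTA GTG CTT ACG AAC — ATG at 7, stop TAG at 13 → 9 nt.
Longest: frame 1, positions 7–15, 9 nt = 3 codons = 2 aa. → 2 amino acids.

2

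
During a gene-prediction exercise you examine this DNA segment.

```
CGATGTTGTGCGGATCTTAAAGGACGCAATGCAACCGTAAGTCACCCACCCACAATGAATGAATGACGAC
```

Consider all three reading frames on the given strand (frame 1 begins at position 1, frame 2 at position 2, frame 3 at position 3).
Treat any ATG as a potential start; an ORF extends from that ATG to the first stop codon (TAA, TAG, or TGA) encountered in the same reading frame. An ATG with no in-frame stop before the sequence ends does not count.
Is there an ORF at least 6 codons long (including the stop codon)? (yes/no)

yes

Frame 1: CGA TGT TGT GCG GAT CTT AAA GGA CGC AAT GCA ACC GTA AGT CAC CCA CCC ACA ATG AAT GAA TGA CGA — ATG at 55, stop TGA at 64 → 12 nt.
Frame 2: GAT GTT GTG CGG ATC TTA AAG GAC GCA ATG CAA CCG TAA GTC ACC CAC CCA CAA TGA ATG AAT GAC GAC — ATG at 29, stop TAA at 38 → 12 nt.
Frame 3: ATG TTG TGC GGA TCT TAA AGG ACG CAA TGC AAC CGT AAG TCA CCC ACC CAC AAT GAA TGA ATG ACG — ATG at 3, stop TAA at 18 → 18 nt.
Frame 3 has an ORF of 6 codons (positions 3–20) ≥ 6, so yes.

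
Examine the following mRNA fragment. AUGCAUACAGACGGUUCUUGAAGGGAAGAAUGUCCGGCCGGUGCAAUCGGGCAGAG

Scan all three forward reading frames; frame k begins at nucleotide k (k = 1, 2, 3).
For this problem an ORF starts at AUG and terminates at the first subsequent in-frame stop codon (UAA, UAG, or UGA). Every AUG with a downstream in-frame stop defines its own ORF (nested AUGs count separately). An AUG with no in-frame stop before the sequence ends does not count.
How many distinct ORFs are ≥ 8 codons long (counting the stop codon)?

0

Frame 1: AUG CAU ACA GAC GGU UCU UGA AGG GAA GAA UGU CCG GCC GGU GCA AUC GGG CAG — AUG at 1, stop UGA at 19 → 21 nt.
Frame 2: UGC AUA CAG ACG GUU CUU GAA GGG AAG AAU GUC CGG CCG GUG CAA UCG GGC AGA — no AUG→stop ORF.
Frame 3: GCA UAC AGA CGG UUC UUG AAG GGA AGA AUG UCC GGC CGG UGC AAU CGG GCA GAG — no AUG→stop ORF.
No ORF reaches 8 codons. Count = 0.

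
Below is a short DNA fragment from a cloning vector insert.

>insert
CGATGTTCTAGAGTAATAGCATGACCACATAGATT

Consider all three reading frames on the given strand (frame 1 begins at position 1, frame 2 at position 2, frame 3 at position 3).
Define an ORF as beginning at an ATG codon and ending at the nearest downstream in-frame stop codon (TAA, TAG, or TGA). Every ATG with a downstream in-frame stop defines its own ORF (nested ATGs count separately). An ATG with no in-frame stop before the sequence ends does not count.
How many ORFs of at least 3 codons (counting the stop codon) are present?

2

Frame 1: CGA TGT TCT AGA GTA ATA GCA TGA CCA CAT AGA — no ATG→stop ORF.
Frame 2: GAT GTT CTA GAG TAA TAG CAT GAC CAC ATA GAT — no ATG→stop ORF.
Frame 3: ATG TTC TAG AGT AAT AGC ATG ACC ACA TAG ATT — ATG at 3, stop TAG at 9 → 9 nt; ATG at 21, stop TAG at 30 → 12 nt.
ORFs ≥ 3 codons: frame 3 3–11 (3 codons), frame 3 21–32 (4 codons). Count = 2.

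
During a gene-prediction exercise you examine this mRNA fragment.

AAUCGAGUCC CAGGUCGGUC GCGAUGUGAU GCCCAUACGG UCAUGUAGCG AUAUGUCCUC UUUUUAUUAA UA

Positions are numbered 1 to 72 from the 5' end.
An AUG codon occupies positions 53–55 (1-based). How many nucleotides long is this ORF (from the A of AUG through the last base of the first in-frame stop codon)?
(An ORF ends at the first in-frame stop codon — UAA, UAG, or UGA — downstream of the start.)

Codons from position 53: AUG (53–55), UCC (56–58), UCU (59–61), UUU (62–64), UAU (65–67), UAA (68–70).
UAA is the first in-frame stop; ORF spans 53–70, 18 nucleotides.

18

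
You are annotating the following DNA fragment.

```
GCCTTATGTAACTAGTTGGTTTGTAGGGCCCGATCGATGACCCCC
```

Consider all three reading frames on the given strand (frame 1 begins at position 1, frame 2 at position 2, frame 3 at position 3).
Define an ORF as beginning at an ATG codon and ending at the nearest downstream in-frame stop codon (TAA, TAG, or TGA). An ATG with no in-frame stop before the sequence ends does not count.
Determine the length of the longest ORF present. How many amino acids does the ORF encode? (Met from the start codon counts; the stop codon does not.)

Frame 1: GCC TTA TGT AAC TAG TTG GTT TGT AGG GCC CGA TCG ATG ACC CCC — no ATG→stop ORF.
Frame 2: CCT TAT GTA ACT AGT TGG TTT GTA GGG CCC GAT CGA TGA CCC — no ATG→stop ORF.
Frame 3: CTT ATG TAA CTA GTT GGT TTG TAG GGC CCG ATC GAT GAC CCC — ATG at 6, stop TAA at 9 → 6 nt.
Longest: frame 3, positions 6–11, 6 nt = 2 codons = 1 aa. → 1 amino acids.

1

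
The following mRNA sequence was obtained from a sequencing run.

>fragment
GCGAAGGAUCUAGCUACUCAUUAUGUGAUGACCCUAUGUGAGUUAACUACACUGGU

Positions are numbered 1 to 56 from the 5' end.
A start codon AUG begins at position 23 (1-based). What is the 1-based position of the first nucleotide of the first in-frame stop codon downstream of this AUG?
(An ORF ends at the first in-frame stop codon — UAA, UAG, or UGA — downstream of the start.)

26

Codons from position 23: AUG (23–25), UGA (26–28).
UGA is a stop codon; it begins at position 26.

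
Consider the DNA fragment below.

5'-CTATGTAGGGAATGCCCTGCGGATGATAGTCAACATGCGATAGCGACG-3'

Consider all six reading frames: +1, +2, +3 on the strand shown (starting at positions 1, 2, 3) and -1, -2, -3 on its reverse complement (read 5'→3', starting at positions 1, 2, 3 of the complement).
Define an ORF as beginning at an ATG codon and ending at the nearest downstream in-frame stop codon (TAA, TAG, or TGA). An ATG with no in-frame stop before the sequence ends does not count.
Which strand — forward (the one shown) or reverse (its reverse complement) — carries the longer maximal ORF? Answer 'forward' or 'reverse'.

reverse

Reverse complement (5'→3'): CGTCGCTATCGCATGTTGACTATCATCCGCAGGGCATTCCCTACATAG
Frame +1: CTA TGT AGG GAA TGC CCT GCG GAT GAT AGT CAA CAT GCG ATA GCG ACG — no ATG→stop ORF.
Frame +2: TAT GTA GGG AAT GCC CTG CGG ATG ATA GTC AAC ATG CGA TAG CGA — ATG at 23, stop TAG at 41 → 21 nt; ATG at 35, stop TAG at 41 → 9 nt.
Frame +3: ATG TAG GGA ATG CCC TGC GGA TGA TAG TCA ACA TGC GAT AGC GAC — ATG at 3, stop TAG at 6 → 6 nt; ATG at 12, stop TGA at 24 → 15 nt.
Frame -1: CGT CGC TAT CGC ATG TTG ACT ATC ATC CGC AGG GCA TTC CCT ACA TAG — ATG at 13, stop TAG at 46 → 36 nt.
Frame -2: GTC GCT ATC GCA TGT TGA CTA TCA TCC GCA GGG CAT TCC CTA CAT — no ATG→stop ORF.
Frame -3: TCG CTA TCG CAT GTT GAC TAT CAT CCG CAG GGC ATT CCC TAC ATA — no ATG→stop ORF.
Forward-strand max 21 nt; reverse-strand max 36 nt. The reverse strand has the longer ORF.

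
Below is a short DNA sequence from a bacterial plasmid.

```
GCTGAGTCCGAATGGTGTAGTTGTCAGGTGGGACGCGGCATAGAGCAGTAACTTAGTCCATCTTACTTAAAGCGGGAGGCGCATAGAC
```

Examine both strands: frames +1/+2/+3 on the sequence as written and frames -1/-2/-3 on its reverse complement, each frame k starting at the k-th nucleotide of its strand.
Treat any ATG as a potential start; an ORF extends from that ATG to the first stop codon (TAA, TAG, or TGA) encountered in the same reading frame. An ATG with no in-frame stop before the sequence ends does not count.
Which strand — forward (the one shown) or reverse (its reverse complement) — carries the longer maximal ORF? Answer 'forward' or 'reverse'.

reverse

Reverse complement (5'→3'): GTCTATGCGCCTCCCGCTTTAAGTAAGATGGACTAAGTTACTGCTCTATGCCGCGTCCCACCTGACAACTACACCATTCGGACTCAGC
Frame +1: GCT GAG TCC GAA TGG TGT AGT TGT CAG GTG GGA CGC GGC ATA GAG CAG TAA CTT AGT CCA TCT TAC TTA AAG CGG GAG GCG CAT AGA — no ATG→stop ORF.
Frame +2: CTG AGT CCG AAT GGT GTA GTT GTC AGG TGG GAC GCG GCA TAG AGC AGT AAC TTA GTC CAT CTT ACT TAA AGC GGG AGG CGC ATA GAC — no ATG→stop ORF.
Frame +3: TGA GTC CGA ATG GTG TAG TTG TCA GGT GGG ACG CGG CAT AGA GCA GTA ACT TAG TCC ATC TTA CTT AAA GCG GGA GGC GCA TAG — ATG at 12, stop TAG at 18 → 9 nt.
Frame -1: GTC TAT GCG CCT CCC GCT TTA AGT AAG ATG GAC TAA GTT ACT GCT CTA TGC CGC GTC CCA CCT GAC AAC TAC ACC ATT CGG ACT CAG — ATG at 28, stop TAA at 34 → 9 nt.
Frame -2: TCT ATG CGC CTC CCG CTT TAA GTA AGA TGG ACT AAG TTA CTG CTC TAT GCC GCG TCC CAC CTG ACA ACT ACA CCA TTC GGA CTC AGC — ATG at 5, stop TAA at 20 → 18 nt.
Frame -3: CTA TGC GCC TCC CGC TTT AAG TAA GAT GGA CTA AGT TAC TGC TCT ATG CCG CGT CCC ACC TGA CAA CTA CAC CAT TCG GAC TCA — ATG at 48, stop TGA at 63 → 18 nt.
Forward-strand max 9 nt; reverse-strand max 18 nt. The reverse strand has the longer ORF.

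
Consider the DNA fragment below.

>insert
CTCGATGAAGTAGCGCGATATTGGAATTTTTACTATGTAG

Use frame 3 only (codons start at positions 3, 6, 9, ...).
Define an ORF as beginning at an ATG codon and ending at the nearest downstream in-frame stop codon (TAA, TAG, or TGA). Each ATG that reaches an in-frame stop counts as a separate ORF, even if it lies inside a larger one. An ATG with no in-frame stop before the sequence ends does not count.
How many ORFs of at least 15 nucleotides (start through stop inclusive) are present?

0

Frame 3: CGA TGA AGT AGC GCG ATA TTG GAA TTT TTA CTA TGT — no ATG→stop ORF.
No ORF reaches 15 nucleotides. Count = 0.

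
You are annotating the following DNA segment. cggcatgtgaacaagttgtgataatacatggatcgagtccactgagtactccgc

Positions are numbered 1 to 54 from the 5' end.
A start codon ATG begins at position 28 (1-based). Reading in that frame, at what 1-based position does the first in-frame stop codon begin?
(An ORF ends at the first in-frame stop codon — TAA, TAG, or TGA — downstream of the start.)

43

Codons from position 28: ATG (28–30), GAT (31–33), CGA (34–36), GTC (37–39), CAC (40–42), TGA (43–45).
TGA is a stop codon; it begins at position 43.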